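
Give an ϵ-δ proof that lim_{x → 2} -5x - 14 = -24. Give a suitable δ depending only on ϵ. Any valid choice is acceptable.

δ = ϵ/5

Let ϵ > 0. We need δ > 0 so that 0 < |x − 2| < δ implies |(-5x - 14) + 24| < ϵ.
Since (-5x - 14) + 24 = -5(x − 2), we have |(-5x - 14) + 24| = 5|x − 2|.
So 5|x − 2| < ϵ exactly when |x − 2| < ϵ/5.
Choosing δ = ϵ/5 gives |(-5x - 14) + 24| = 5|x − 2| < ϵ whenever |x − 2| < δ.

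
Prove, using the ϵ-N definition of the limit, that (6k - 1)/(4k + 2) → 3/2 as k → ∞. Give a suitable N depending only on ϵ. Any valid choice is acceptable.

Suppose ϵ > 0. For k ≥ 1, |(6k - 1)/(4k + 2) − (3/2)| = |-16|/(4(4k + 2)) = 16/(4(4k + 2)).
Since 4k + 2 ≥ 4k for k ≥ 1, this is ≤ 16/(4·4k) = 1/k.
So |(6k - 1)/(4k + 2) − (3/2)| < ϵ whenever k > 1/ϵ.
Take N = 1/ϵ. If k > N then |(6k - 1)/(4k + 2) − (3/2)| ≤ 1/k < ϵ.

N = 1/ϵ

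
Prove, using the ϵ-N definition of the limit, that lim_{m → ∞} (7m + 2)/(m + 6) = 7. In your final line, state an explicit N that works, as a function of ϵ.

N = 40/ϵ

Let ϵ > 0 be given. For m ≥ 1, |(7m + 2)/(m + 6) − 7| = |-40|/((m + 6)) = 40/((m + 6)).
Since m + 6 ≥ m for m ≥ 1, this is ≤ 40/(m) = 40/m.
So |(7m + 2)/(m + 6) − 7| < ϵ whenever m > 40/ϵ.
Take N = 40/ϵ. If m > N then |(7m + 2)/(m + 6) − 7| ≤ 40/m < ϵ.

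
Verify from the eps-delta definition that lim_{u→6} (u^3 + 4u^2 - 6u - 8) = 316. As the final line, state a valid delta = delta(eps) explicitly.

delta = min(2, eps/198)

Fix eps > 0. We want delta > 0 such that 0 < |u − 6| < delta implies |(u^3 + 4u^2 - 6u - 8) − 316| < eps.
(u^3 + 4u^2 - 6u - 8) − 316 = u^3 + 4u^2 - 6u - 324 = (u − 6)(u^2 + 10u + 54).
So |(u^3 + 4u^2 - 6u - 8) − 316| = |u − 6|·|u^2 + 10u + 54|.
Require delta ≤ 2. Then |u − 6| < 2 gives |u| < 8, and by the triangle inequality |u^2 + 10u + 54| ≤ 8^2 + 10·8 + 54 = 198.
Hence |(u^3 + 4u^2 - 6u - 8) − 316| ≤ 198|u − 6| < eps provided |u − 6| < eps/198.
Take delta = min(2, eps/198). Then 0 < |u − 6| < delta gives both |u − 6| < 2 and |u − 6| < eps/198, so |(u^3 + 4u^2 - 6u - 8) − 316| < eps.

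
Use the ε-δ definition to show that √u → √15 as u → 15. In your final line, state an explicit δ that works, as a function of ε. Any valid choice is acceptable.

δ = min(15, √15·ε)

Suppose ε > 0. We want δ > 0 such that 0 < |u − 15| < δ implies |√u − √15| < ε.
Rationalise: √u − √15 = (u − 15)/(√u + √15), so |√u − √15| = |u − 15|/(√u + √15).
Restrict δ ≤ 15 so that |u − 15| < 15 forces u > 0, and then √u + √15 > √15.
Hence |√u − √15| < |u − 15|/√15, which is < ε once |u − 15| < √15·ε.
Take δ = min(15, √15·ε). If 0 < |u − 15| < δ then u > 0 and |√u − √15| < |u − 15|/√15 < ε.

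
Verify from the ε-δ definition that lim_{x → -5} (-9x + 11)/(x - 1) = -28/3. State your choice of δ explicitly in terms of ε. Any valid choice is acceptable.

δ = min(3, 9ε)

Fix ε > 0. We want δ > 0 with 0 < |x + 5| < δ ⇒ |(-9x + 11)/(x - 1) + 28/3| < ε.
Combining over a common denominator, (-9x + 11)/(x - 1) + 28/3 = [(-9x + 11)·(-6) − 56·(x - 1)] / [(-6)·(x - 1)] = -2(x + 5) / ((-6)(x - 1)).
So |(-9x + 11)/(x - 1) + 28/3| = 2|x + 5| / (6·|x − 1|).
Restrict δ ≤ 3. Then |x + 5| < 3 gives |x − 1| = |(x + 5) + (-6)| ≥ 6 − 3 = 3.
Hence |(-9x + 11)/(x - 1) + 28/3| < 2|x + 5|/(6·3) = (1/9)|x + 5|, which is < ε once |x + 5| < 9ε.
Take δ = min(3, 9ε). Then 0 < |x + 5| < δ forces both bounds, so |(-9x + 11)/(x - 1) + 28/3| < ε.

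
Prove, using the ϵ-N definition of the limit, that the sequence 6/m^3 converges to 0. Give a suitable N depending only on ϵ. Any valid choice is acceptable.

N = (6/ϵ)^{1/3}

Fix ϵ > 0. For m ≥ 1, |6/m^3 − 0| = 6/m^3.
6/m^3 < ϵ ⇔ m^3 > 6/ϵ ⇔ m > (6/ϵ)^{1/3}.
Take N = (6/ϵ)^{1/3}. Then m > N implies 6/m^3 < ϵ.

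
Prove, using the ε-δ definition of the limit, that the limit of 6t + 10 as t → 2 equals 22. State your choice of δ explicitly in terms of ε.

δ = ε/6

Suppose ε > 0. We need δ > 0 so that 0 < |t − 2| < δ implies |(6t + 10) − 22| < ε.
Since (6t + 10) − 22 = 6(t − 2), we have |(6t + 10) − 22| = 6|t − 2|.
So 6|t − 2| < ε exactly when |t − 2| < ε/6.
Choosing δ = ε/6 gives |(6t + 10) − 22| = 6|t − 2| < ε whenever |t − 2| < δ.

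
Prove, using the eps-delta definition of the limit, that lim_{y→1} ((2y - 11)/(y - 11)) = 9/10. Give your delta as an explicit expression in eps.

delta = min(5, (50/11)eps)

Suppose eps > 0. We want delta > 0 with 0 < |y − 1| < delta ⇒ |(2y - 11)/(y - 11) − (9/10)| < eps.
Combining over a common denominator, (2y - 11)/(y - 11) − (9/10) = [(2y - 11)·(-10) − (-9)·(y - 11)] / [(-10)·(y - 11)] = -11(y − 1) / ((-10)(y - 11)).
So |(2y - 11)/(y - 11) − (9/10)| = 11|y − 1| / (10·|y − 11|).
Restrict delta ≤ 5. Then |y − 1| < 5 gives |y − 11| = |(y − 1) + (-10)| ≥ 10 − 5 = 5.
Hence |(2y - 11)/(y - 11) − (9/10)| < 11|y − 1|/(10·5) = (11/50)|y − 1|, which is < eps once |y − 1| < (50/11)eps.
Take delta = min(5, (50/11)eps). Then 0 < |y − 1| < delta forces both bounds, so |(2y - 11)/(y - 11) − (9/10)| < eps.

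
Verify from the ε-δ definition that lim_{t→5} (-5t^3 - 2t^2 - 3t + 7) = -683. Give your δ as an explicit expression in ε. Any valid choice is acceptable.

δ = min(1, ε/480)

Let ε > 0. We want δ > 0 such that 0 < |t − 5| < δ implies |(-5t^3 - 2t^2 - 3t + 7) + 683| < ε.
(-5t^3 - 2t^2 - 3t + 7) + 683 = -5t^3 - 2t^2 - 3t + 690 = (t − 5)(-5t^2 - 27t - 138).
So |(-5t^3 - 2t^2 - 3t + 7) + 683| = |t − 5|·|-5t^2 - 27t - 138|.
Require δ ≤ 1. Then |t − 5| < 1 gives |t| < 6, and by the triangle inequality |-5t^2 - 27t - 138| ≤ 5·6^2 + 27·6 + 138 = 480.
Hence |(-5t^3 - 2t^2 - 3t + 7) + 683| ≤ 480|t − 5| < ε provided |t − 5| < ε/480.
Choosing δ = min(1, ε/480) ensures both conditions, hence |(-5t^3 - 2t^2 - 3t + 7) + 683| < ε.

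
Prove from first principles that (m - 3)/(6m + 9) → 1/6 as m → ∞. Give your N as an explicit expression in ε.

N = (3/4)/ε

Let ε > 0 be given. For m ≥ 1, |(m - 3)/(6m + 9) − (1/6)| = |-27|/(6(6m + 9)) = 27/(6(6m + 9)).
Since 6m + 9 ≥ 6m for m ≥ 1, this is ≤ 27/(6·6m) = (3/4)/m.
So |(m - 3)/(6m + 9) − (1/6)| < ε whenever m > (3/4)/ε.
Take N = (3/4)/ε. If m > N then |(m - 3)/(6m + 9) − (1/6)| ≤ (3/4)/m < ε.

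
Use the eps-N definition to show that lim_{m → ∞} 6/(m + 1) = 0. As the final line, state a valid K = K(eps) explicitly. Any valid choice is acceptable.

K = 6/eps

Let eps > 0. For m ≥ 1, |6/(m + 1) − 0| = 6/(m + 1) ≤ 6/m.
We need 6/m < eps, i.e. m > 6/eps.
Take K = 6/eps. If m > K then |6/(m + 1)| ≤ 6/m < eps.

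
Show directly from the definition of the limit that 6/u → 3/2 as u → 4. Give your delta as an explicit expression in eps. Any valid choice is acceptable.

Suppose eps > 0. We seek delta > 0 such that 0 < |u − 4| < delta implies |6/u − (3/2)| < eps.
|6/u − (3/2)| = 6·|4 − u|/(4·|u|) = 6|u − 4|/(4|u|).
Require delta ≤ 2 so that |u| > 4 − 2 = 2, hence 4|u| > 8.
Then |6/u − (3/2)| < 6|u − 4|/8, which is < eps when |u − 4| < (4/3)eps.
Take delta = min(2, (4/3)eps). Then 0 < |u − 4| < delta gives both |u − 4| < 2 and |u − 4| < (4/3)eps, so |6/u − (3/2)| < eps.

delta = min(2, (4/3)eps)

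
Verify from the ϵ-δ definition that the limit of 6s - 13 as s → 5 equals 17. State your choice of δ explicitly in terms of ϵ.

Suppose ϵ > 0. We need δ > 0 so that 0 < |s − 5| < δ implies |(6s - 13) − 17| < ϵ.
Since (6s - 13) − 17 = 6(s − 5), we have |(6s - 13) − 17| = 6|s − 5|.
Thus it suffices that |s − 5| < ϵ/6.
Take δ = ϵ/6. If 0 < |s − 5| < δ then |(6s - 13) − 17| = 6|s − 5| < 6·(ϵ/6) = ϵ.

δ = ϵ/6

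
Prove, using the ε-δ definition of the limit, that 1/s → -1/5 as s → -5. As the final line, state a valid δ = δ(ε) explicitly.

δ = min(5/2, (25/2)ε)

Suppose ε > 0. We seek δ > 0 such that 0 < |s + 5| < δ implies |1/s + 1/5| < ε.
|1/s + 1/5| = |-5 − s|/(5·|s|) = |s + 5|/(5|s|).
Restrict δ ≤ 5/2. Then |s + 5| < 5/2 gives |s| > 5/2, so 5|s| > 25/2.
Then |1/s + 1/5| < |s + 5|/(25/2), which is < ε when |s + 5| < (25/2)ε.
Take δ = min(5/2, (25/2)ε). Then 0 < |s + 5| < δ gives both |s + 5| < 5/2 and |s + 5| < (25/2)ε, so |1/s + 1/5| < ε.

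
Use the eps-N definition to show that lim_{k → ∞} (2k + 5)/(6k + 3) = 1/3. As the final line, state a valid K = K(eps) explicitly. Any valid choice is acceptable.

K = (2/3)/eps

Let eps > 0 be given. For k ≥ 1, |(2k + 5)/(6k + 3) − (1/3)| = |24|/(6(6k + 3)) = 24/(6(6k + 3)).
Since 6k + 3 ≥ 6k for k ≥ 1, this is ≤ 24/(6·6k) = (2/3)/k.
So |(2k + 5)/(6k + 3) − (1/3)| < eps whenever k > (2/3)/eps.
Take K = (2/3)/eps. If k > K then |(2k + 5)/(6k + 3) − (1/3)| ≤ (2/3)/k < eps.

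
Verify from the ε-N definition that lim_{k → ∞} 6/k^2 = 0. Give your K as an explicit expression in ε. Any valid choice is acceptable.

Fix ε > 0. For k ≥ 1, |6/k^2 − 0| = 6/k^2.
6/k^2 < ε ⇔ k^2 > 6/ε ⇔ k > (6/ε)^{1/2}.
Take K = (6/ε)^{1/2}. Then k > K implies 6/k^2 < ε.

K = (6/ε)^{1/2}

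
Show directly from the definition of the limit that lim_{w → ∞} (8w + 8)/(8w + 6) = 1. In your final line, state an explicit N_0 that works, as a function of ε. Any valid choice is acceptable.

N_0 = (1/4)/ε

Let ε > 0 be given. We seek N_0 > 0 such that w > N_0 implies |(8w + 8)/(8w + 6) − 1| < ε.
(8w + 8)/(8w + 6) − 1 = (8(8w + 8) − 8(8w + 6)) / (8(8w + 6)) = 16/(8(8w + 6)).
For w > 0 we have 8w + 6 > 8w, so |(8w + 8)/(8w + 6) − 1| = 16/(8(8w + 6)) < 16/(8·8w) = (1/4)/w.
Thus |(8w + 8)/(8w + 6) − 1| < ε whenever w > (1/4)/ε.
Take N_0 = (1/4)/ε. If w > N_0 then |(8w + 8)/(8w + 6) − 1| < (1/4)/w < ε.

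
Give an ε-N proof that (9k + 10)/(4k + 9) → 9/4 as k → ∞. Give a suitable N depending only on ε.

Let ε > 0. For k ≥ 1, |(9k + 10)/(4k + 9) − (9/4)| = |-41|/(4(4k + 9)) = 41/(4(4k + 9)).
Since 4k + 9 ≥ 4k for k ≥ 1, this is ≤ 41/(4·4k) = (41/16)/k.
So |(9k + 10)/(4k + 9) − (9/4)| < ε whenever k > (41/16)/ε.
Take N = (41/16)/ε. If k > N then |(9k + 10)/(4k + 9) − (9/4)| ≤ (41/16)/k < ε.

N = (41/16)/ε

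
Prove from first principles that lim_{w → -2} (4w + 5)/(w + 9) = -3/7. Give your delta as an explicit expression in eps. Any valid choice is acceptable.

delta = min(7/2, (49/62)eps)

Fix eps > 0. We want delta > 0 with 0 < |w + 2| < delta ⇒ |(4w + 5)/(w + 9) + 3/7| < eps.
Combining over a common denominator, (4w + 5)/(w + 9) + 3/7 = [(4w + 5)·7 − (-3)·(w + 9)] / [7·(w + 9)] = 31(w + 2) / (7(w + 9)).
So |(4w + 5)/(w + 9) + 3/7| = 31|w + 2| / (7·|w + 9|).
Restrict delta ≤ 7/2. Then |w + 2| < 7/2 gives |w + 9| = |(w + 2) + 7| ≥ 7 − 7/2 = 7/2.
Hence |(4w + 5)/(w + 9) + 3/7| < 31|w + 2|/(7·(7/2)) = (62/49)|w + 2|, which is < eps once |w + 2| < (49/62)eps.
Take delta = min(7/2, (49/62)eps). Then 0 < |w + 2| < delta forces both bounds, so |(4w + 5)/(w + 9) + 3/7| < eps.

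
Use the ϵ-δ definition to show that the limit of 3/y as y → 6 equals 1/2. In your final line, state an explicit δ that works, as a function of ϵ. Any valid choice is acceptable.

Fix ϵ > 0. We seek δ > 0 such that 0 < |y − 6| < δ implies |3/y − (1/2)| < ϵ.
|3/y − (1/2)| = 3·|6 − y|/(6·|y|) = 3|y − 6|/(6|y|).
Require δ ≤ 3 so that |y| > 6 − 3 = 3, hence 6|y| > 18.
Then |3/y − (1/2)| < 3|y − 6|/18, which is < ϵ when |y − 6| < 6ϵ.
Take δ = min(3, 6ϵ). Then 0 < |y − 6| < δ gives both |y − 6| < 3 and |y − 6| < 6ϵ, so |3/y − (1/2)| < ϵ.

δ = min(3, 6ϵ)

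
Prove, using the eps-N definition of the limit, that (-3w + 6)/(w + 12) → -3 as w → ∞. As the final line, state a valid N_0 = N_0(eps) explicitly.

N_0 = 42/eps

Suppose eps > 0. We seek N_0 > 0 such that w > N_0 implies |(-3w + 6)/(w + 12) + 3| < eps.
(-3w + 6)/(w + 12) + 3 = ((-3w + 6) − (-3)(w + 12)) / ((w + 12)) = 42/((w + 12)).
For w > 0 we have w + 12 > w, so |(-3w + 6)/(w + 12) + 3| = 42/((w + 12)) < 42/(w) = 42/w.
Thus |(-3w + 6)/(w + 12) + 3| < eps whenever w > 42/eps.
Take N_0 = 42/eps. If w > N_0 then |(-3w + 6)/(w + 12) + 3| < 42/w < eps.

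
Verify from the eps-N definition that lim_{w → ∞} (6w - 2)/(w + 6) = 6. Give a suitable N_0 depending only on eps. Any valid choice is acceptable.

N_0 = 38/eps

Let eps > 0 be given. We seek N_0 > 0 such that w > N_0 implies |(6w - 2)/(w + 6) − 6| < eps.
(6w - 2)/(w + 6) − 6 = ((6w - 2) − 6(w + 6)) / ((w + 6)) = -38/((w + 6)).
For w > 0 we have w + 6 > w, so |(6w - 2)/(w + 6) − 6| = 38/((w + 6)) < 38/(w) = 38/w.
Thus |(6w - 2)/(w + 6) − 6| < eps whenever w > 38/eps.
Take N_0 = 38/eps. If w > N_0 then |(6w - 2)/(w + 6) − 6| < 38/w < eps.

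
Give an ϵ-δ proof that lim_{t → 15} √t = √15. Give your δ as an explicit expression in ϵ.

Fix ϵ > 0. We want δ > 0 such that 0 < |t − 15| < δ implies |√t − √15| < ϵ.
Multiplying by the conjugate, |√t − √15| = |t − 15|/(√t + √15).
Restrict δ ≤ 15 so that |t − 15| < 15 forces t > 0, and then √t + √15 > √15.
Hence |√t − √15| < |t − 15|/√15, which is < ϵ once |t − 15| < √15·ϵ.
Take δ = min(15, √15·ϵ). If 0 < |t − 15| < δ then t > 0 and |√t − √15| < |t − 15|/√15 < ϵ.

δ = min(15, √15·ϵ)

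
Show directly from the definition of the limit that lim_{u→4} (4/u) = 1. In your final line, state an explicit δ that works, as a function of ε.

δ = min(2, 2ε)

Suppose ε > 0. We seek δ > 0 such that 0 < |u − 4| < δ implies |4/u − 1| < ε.
|4/u − 1| = 4·|4 − u|/(4·|u|) = 4|u − 4|/(4|u|).
Require δ ≤ 2 so that |u| > 4 − 2 = 2, hence 4|u| > 8.
Then |4/u − 1| < 4|u − 4|/8, which is < ε when |u − 4| < 2ε.
Take δ = min(2, 2ε). Then 0 < |u − 4| < δ gives both |u − 4| < 2 and |u − 4| < 2ε, so |4/u − 1| < ε.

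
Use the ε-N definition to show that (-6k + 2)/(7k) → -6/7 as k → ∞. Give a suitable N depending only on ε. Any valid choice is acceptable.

Fix ε > 0. For k ≥ 1, |(-6k + 2)/(7k) + 6/7| = |14|/(7(7k)) = 14/(7(7k)).
Since 7k ≥ 7k for k ≥ 1, this is ≤ 14/(7·7k) = (2/7)/k.
So |(-6k + 2)/(7k) + 6/7| < ε whenever k > (2/7)/ε.
Take N = (2/7)/ε. If k > N then |(-6k + 2)/(7k) + 6/7| ≤ (2/7)/k < ε.

N = (2/7)/ε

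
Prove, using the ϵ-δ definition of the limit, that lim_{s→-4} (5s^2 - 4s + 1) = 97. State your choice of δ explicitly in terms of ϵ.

δ = min(1, ϵ/49)

Fix ϵ > 0. We want δ > 0 such that 0 < |s + 4| < δ implies |(5s^2 - 4s + 1) − 97| < ϵ.
(5s^2 - 4s + 1) − 97 = 5s^2 - 4s - 96 = (s + 4)(5s - 24).
So |(5s^2 - 4s + 1) − 97| = |s + 4|·|5s - 24|.
Require δ ≤ 1. Then |s + 4| < 1 gives |s| < 5, and by the triangle inequality |5s - 24| ≤ 5·5 + 24 = 49.
Hence |(5s^2 - 4s + 1) − 97| ≤ 49|s + 4| < ϵ provided |s + 4| < ϵ/49.
Choosing δ = min(1, ϵ/49) ensures both conditions, hence |(5s^2 - 4s + 1) − 97| < ϵ.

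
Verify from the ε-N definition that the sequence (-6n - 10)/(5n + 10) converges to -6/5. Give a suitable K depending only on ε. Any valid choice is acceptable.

Suppose ε > 0. For n ≥ 1, |(-6n - 10)/(5n + 10) + 6/5| = |10|/(5(5n + 10)) = 10/(5(5n + 10)).
Since 5n + 10 ≥ 5n for n ≥ 1, this is ≤ 10/(5·5n) = (2/5)/n.
So |(-6n - 10)/(5n + 10) + 6/5| < ε whenever n > (2/5)/ε.
Take K = (2/5)/ε. If n > K then |(-6n - 10)/(5n + 10) + 6/5| ≤ (2/5)/n < ε.

K = (2/5)/ε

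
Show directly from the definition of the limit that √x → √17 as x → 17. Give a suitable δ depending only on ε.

Fix ε > 0. We want δ > 0 such that 0 < |x − 17| < δ implies |√x − √17| < ε.
Multiplying by the conjugate, |√x − √17| = |x − 17|/(√x + √17).
Restrict δ ≤ 17 so that |x − 17| < 17 forces x > 0, and then √x + √17 > √17.
Hence |√x − √17| < |x − 17|/√17, which is < ε once |x − 17| < √17·ε.
Take δ = min(17, √17·ε). If 0 < |x − 17| < δ then x > 0 and |√x − √17| < |x − 17|/√17 < ε.

δ = min(17, √17·ε)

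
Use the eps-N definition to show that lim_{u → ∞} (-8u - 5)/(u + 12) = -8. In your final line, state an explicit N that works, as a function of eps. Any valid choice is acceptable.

N = 91/eps

Let eps > 0. We seek N > 0 such that u > N implies |(-8u - 5)/(u + 12) + 8| < eps.
(-8u - 5)/(u + 12) + 8 = ((-8u - 5) − (-8)(u + 12)) / ((u + 12)) = 91/((u + 12)).
For u > 0 we have u + 12 > u, so |(-8u - 5)/(u + 12) + 8| = 91/((u + 12)) < 91/(u) = 91/u.
Thus |(-8u - 5)/(u + 12) + 8| < eps whenever u > 91/eps.
Take N = 91/eps. If u > N then |(-8u - 5)/(u + 12) + 8| < 91/u < eps.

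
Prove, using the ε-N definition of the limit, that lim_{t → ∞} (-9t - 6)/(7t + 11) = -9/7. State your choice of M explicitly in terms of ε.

M = (57/49)/ε

Fix ε > 0. We seek M > 0 such that t > M implies |(-9t - 6)/(7t + 11) + 9/7| < ε.
(-9t - 6)/(7t + 11) + 9/7 = (7(-9t - 6) − (-9)(7t + 11)) / (7(7t + 11)) = 57/(7(7t + 11)).
For t > 0 we have 7t + 11 > 7t, so |(-9t - 6)/(7t + 11) + 9/7| = 57/(7(7t + 11)) < 57/(7·7t) = (57/49)/t.
Thus |(-9t - 6)/(7t + 11) + 9/7| < ε whenever t > (57/49)/ε.
Take M = (57/49)/ε. If t > M then |(-9t - 6)/(7t + 11) + 9/7| < (57/49)/t < ε.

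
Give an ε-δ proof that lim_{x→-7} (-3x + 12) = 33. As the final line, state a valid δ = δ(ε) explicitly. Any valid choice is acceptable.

Let ε > 0 be given. We need δ > 0 so that 0 < |x + 7| < δ implies |(-3x + 12) − 33| < ε.
|(-3x + 12) − 33| = |-3x - 21| = 3|x + 7|.
So 3|x + 7| < ε exactly when |x + 7| < ε/3.
Take δ = ε/3. If 0 < |x + 7| < δ then |(-3x + 12) − 33| = 3|x + 7| < 3·(ε/3) = ε.

δ = ε/3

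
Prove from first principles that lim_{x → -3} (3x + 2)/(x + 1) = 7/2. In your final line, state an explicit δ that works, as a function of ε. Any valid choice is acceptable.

Suppose ε > 0. We want δ > 0 with 0 < |x + 3| < δ ⇒ |(3x + 2)/(x + 1) − (7/2)| < ε.
Combining over a common denominator, (3x + 2)/(x + 1) − (7/2) = [(3x + 2)·(-2) − (-7)·(x + 1)] / [(-2)·(x + 1)] = 1(x + 3) / ((-2)(x + 1)).
So |(3x + 2)/(x + 1) − (7/2)| = |x + 3| / (2·|x + 1|).
Require δ ≤ 1, so |x + 1| ≥ |-2| − |x + 3| > 2 − 1 = 1.
Hence |(3x + 2)/(x + 1) − (7/2)| < |x + 3|/(2·1) = (1/2)|x + 3|, which is < ε once |x + 3| < 2ε.
Take δ = min(1, 2ε). Then 0 < |x + 3| < δ forces both bounds, so |(3x + 2)/(x + 1) − (7/2)| < ε.

δ = min(1, 2ε)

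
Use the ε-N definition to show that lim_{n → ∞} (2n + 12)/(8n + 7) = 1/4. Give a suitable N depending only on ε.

Fix ε > 0. For n ≥ 1, |(2n + 12)/(8n + 7) − (1/4)| = |82|/(8(8n + 7)) = 82/(8(8n + 7)).
Since 8n + 7 ≥ 8n for n ≥ 1, this is ≤ 82/(8·8n) = (41/32)/n.
So |(2n + 12)/(8n + 7) − (1/4)| < ε whenever n > (41/32)/ε.
Take N = (41/32)/ε. If n > N then |(2n + 12)/(8n + 7) − (1/4)| ≤ (41/32)/n < ε.

N = (41/32)/ε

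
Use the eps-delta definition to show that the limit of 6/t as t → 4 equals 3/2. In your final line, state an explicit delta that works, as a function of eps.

delta = min(2, (4/3)eps)

Let eps > 0. We seek delta > 0 such that 0 < |t − 4| < delta implies |6/t − (3/2)| < eps.
|6/t − (3/2)| = 6·|4 − t|/(4·|t|) = 6|t − 4|/(4|t|).
Require delta ≤ 2 so that |t| > 4 − 2 = 2, hence 4|t| > 8.
Then |6/t − (3/2)| < 6|t − 4|/8, which is < eps when |t − 4| < (4/3)eps.
Take delta = min(2, (4/3)eps). Then 0 < |t − 4| < delta gives both |t − 4| < 2 and |t − 4| < (4/3)eps, so |6/t − (3/2)| < eps.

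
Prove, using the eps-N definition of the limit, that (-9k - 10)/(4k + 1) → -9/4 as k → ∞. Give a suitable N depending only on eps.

Suppose eps > 0. For k ≥ 1, |(-9k - 10)/(4k + 1) + 9/4| = |-31|/(4(4k + 1)) = 31/(4(4k + 1)).
Since 4k + 1 ≥ 4k for k ≥ 1, this is ≤ 31/(4·4k) = (31/16)/k.
So |(-9k - 10)/(4k + 1) + 9/4| < eps whenever k > (31/16)/eps.
Take N = (31/16)/eps. If k > N then |(-9k - 10)/(4k + 1) + 9/4| ≤ (31/16)/k < eps.

N = (31/16)/eps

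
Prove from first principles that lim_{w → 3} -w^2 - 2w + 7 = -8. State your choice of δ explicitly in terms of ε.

Let ε > 0 be given. We want δ > 0 such that 0 < |w − 3| < δ implies |(-w^2 - 2w + 7) + 8| < ε.
(-w^2 - 2w + 7) + 8 = -w^2 - 2w + 15 = (w − 3)(-w - 5).
So |(-w^2 - 2w + 7) + 8| = |w − 3|·|-w - 5|.
Assume first that |w − 3| < 1, so |w| < 4. Then |-w - 5| ≤ 4 + 5 = 9.
Hence |(-w^2 - 2w + 7) + 8| ≤ 9|w − 3| < ε provided |w − 3| < ε/9.
Choosing δ = min(1, ε/9) ensures both conditions, hence |(-w^2 - 2w + 7) + 8| < ε.

δ = min(1, ε/9)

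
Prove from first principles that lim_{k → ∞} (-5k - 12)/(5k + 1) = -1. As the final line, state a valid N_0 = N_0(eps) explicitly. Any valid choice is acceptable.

Let eps > 0. For k ≥ 1, |(-5k - 12)/(5k + 1) + 1| = |-55|/(5(5k + 1)) = 55/(5(5k + 1)).
Since 5k + 1 ≥ 5k for k ≥ 1, this is ≤ 55/(5·5k) = (11/5)/k.
So |(-5k - 12)/(5k + 1) + 1| < eps whenever k > (11/5)/eps.
Take N_0 = (11/5)/eps. If k > N_0 then |(-5k - 12)/(5k + 1) + 1| ≤ (11/5)/k < eps.

N_0 = (11/5)/eps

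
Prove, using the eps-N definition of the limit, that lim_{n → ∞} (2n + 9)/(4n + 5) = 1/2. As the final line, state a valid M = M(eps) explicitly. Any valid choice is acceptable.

M = (13/8)/eps

Let eps > 0 be given. For n ≥ 1, |(2n + 9)/(4n + 5) − (1/2)| = |26|/(4(4n + 5)) = 26/(4(4n + 5)).
Since 4n + 5 ≥ 4n for n ≥ 1, this is ≤ 26/(4·4n) = (13/8)/n.
So |(2n + 9)/(4n + 5) − (1/2)| < eps whenever n > (13/8)/eps.
Take M = (13/8)/eps. If n > M then |(2n + 9)/(4n + 5) − (1/2)| ≤ (13/8)/n < eps.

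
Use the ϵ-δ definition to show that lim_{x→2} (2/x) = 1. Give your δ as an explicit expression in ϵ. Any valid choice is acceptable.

δ = min(1, ϵ)

Fix ϵ > 0. We seek δ > 0 such that 0 < |x − 2| < δ implies |2/x − 1| < ϵ.
|2/x − 1| = 2·|2 − x|/(2·|x|) = 2|x − 2|/(2|x|).
Require δ ≤ 1 so that |x| > 2 − 1 = 1, hence 2|x| > 2.
Then |2/x − 1| < 2|x − 2|/2, which is < ϵ when |x − 2| < ϵ.
Take δ = min(1, ϵ). Then 0 < |x − 2| < δ gives both |x − 2| < 1 and |x − 2| < ϵ, so |2/x − 1| < ϵ.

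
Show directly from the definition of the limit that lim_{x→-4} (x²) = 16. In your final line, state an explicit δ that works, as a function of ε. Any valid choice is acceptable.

Let ε > 0 be given. We seek δ > 0 with 0 < |x + 4| < δ ⇒ |x² − 16| < ε.
Factor: x² − 16 = (x + 4)(x - 4), so |x² − 16| = |x + 4|·|x - 4|.
Restrict δ ≤ 2. Then |x + 4| < 2 gives |x| < 6, so by the triangle inequality |x - 4| ≤ 6 + 4 = 10.
Hence |x² − 16| ≤ 10|x + 4|, which is < ε once |x + 4| < ε/10.
Take δ = min(2, ε/10). If 0 < |x + 4| < δ then both bounds hold and |x² − 16| ≤ 10|x + 4| < 10·(ε/10) = ε.

δ = min(2, ε/10)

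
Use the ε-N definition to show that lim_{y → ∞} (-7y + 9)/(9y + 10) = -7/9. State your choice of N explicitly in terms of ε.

N = (151/81)/ε

Let ε > 0. We seek N > 0 such that y > N implies |(-7y + 9)/(9y + 10) + 7/9| < ε.
(-7y + 9)/(9y + 10) + 7/9 = (9(-7y + 9) − (-7)(9y + 10)) / (9(9y + 10)) = 151/(9(9y + 10)).
For y > 0 we have 9y + 10 > 9y, so |(-7y + 9)/(9y + 10) + 7/9| = 151/(9(9y + 10)) < 151/(9·9y) = (151/81)/y.
Thus |(-7y + 9)/(9y + 10) + 7/9| < ε whenever y > (151/81)/ε.
Take N = (151/81)/ε. If y > N then |(-7y + 9)/(9y + 10) + 7/9| < (151/81)/y < ε.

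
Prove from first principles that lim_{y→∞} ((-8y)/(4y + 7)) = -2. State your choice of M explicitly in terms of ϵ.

M = (7/2)/ϵ

Suppose ϵ > 0. We seek M > 0 such that y > M implies |(-8y)/(4y + 7) + 2| < ϵ.
(-8y)/(4y + 7) + 2 = (4(-8y) − (-8)(4y + 7)) / (4(4y + 7)) = 56/(4(4y + 7)).
For y > 0 we have 4y + 7 > 4y, so |(-8y)/(4y + 7) + 2| = 56/(4(4y + 7)) < 56/(4·4y) = (7/2)/y.
Thus |(-8y)/(4y + 7) + 2| < ϵ whenever y > (7/2)/ϵ.
Take M = (7/2)/ϵ. If y > M then |(-8y)/(4y + 7) + 2| < (7/2)/y < ϵ.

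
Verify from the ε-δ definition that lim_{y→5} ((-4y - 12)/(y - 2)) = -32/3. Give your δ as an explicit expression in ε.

Suppose ε > 0. We want δ > 0 with 0 < |y − 5| < δ ⇒ |(-4y - 12)/(y - 2) + 32/3| < ε.
Combining over a common denominator, (-4y - 12)/(y - 2) + 32/3 = [(-4y - 12)·3 − (-32)·(y - 2)] / [3·(y - 2)] = 20(y − 5) / (3(y - 2)).
So |(-4y - 12)/(y - 2) + 32/3| = 20|y − 5| / (3·|y − 2|).
Restrict δ ≤ 3/2. Then |y − 5| < 3/2 gives |y − 2| = |(y − 5) + 3| ≥ 3 − 3/2 = 3/2.
Hence |(-4y - 12)/(y - 2) + 32/3| < 20|y − 5|/(3·(3/2)) = (40/9)|y − 5|, which is < ε once |y − 5| < (9/40)ε.
Take δ = min(3/2, (9/40)ε). Then 0 < |y − 5| < δ forces both bounds, so |(-4y - 12)/(y - 2) + 32/3| < ε.

δ = min(3/2, (9/40)ε)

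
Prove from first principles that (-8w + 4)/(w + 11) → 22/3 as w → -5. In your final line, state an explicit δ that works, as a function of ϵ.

Suppose ϵ > 0. We want δ > 0 with 0 < |w + 5| < δ ⇒ |(-8w + 4)/(w + 11) − (22/3)| < ϵ.
Combining over a common denominator, (-8w + 4)/(w + 11) − (22/3) = [(-8w + 4)·6 − 44·(w + 11)] / [6·(w + 11)] = -92(w + 5) / (6(w + 11)).
So |(-8w + 4)/(w + 11) − (22/3)| = 92|w + 5| / (6·|w + 11|).
Restrict δ ≤ 3. Then |w + 5| < 3 gives |w + 11| = |(w + 5) + 6| ≥ 6 − 3 = 3.
Hence |(-8w + 4)/(w + 11) − (22/3)| < 92|w + 5|/(6·3) = (46/9)|w + 5|, which is < ϵ once |w + 5| < (9/46)ϵ.
Take δ = min(3, (9/46)ϵ). Then 0 < |w + 5| < δ forces both bounds, so |(-8w + 4)/(w + 11) − (22/3)| < ϵ.

δ = min(3, (9/46)ϵ)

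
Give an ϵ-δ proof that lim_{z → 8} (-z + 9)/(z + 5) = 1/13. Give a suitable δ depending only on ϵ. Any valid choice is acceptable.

δ = min(13/2, (169/28)ϵ)

Fix ϵ > 0. We want δ > 0 with 0 < |z − 8| < δ ⇒ |(-z + 9)/(z + 5) − (1/13)| < ϵ.
Combining over a common denominator, (-z + 9)/(z + 5) − (1/13) = [(-z + 9)·13 − 1·(z + 5)] / [13·(z + 5)] = -14(z − 8) / (13(z + 5)).
So |(-z + 9)/(z + 5) − (1/13)| = 14|z − 8| / (13·|z + 5|).
Restrict δ ≤ 13/2. Then |z − 8| < 13/2 gives |z + 5| = |(z − 8) + 13| ≥ 13 − 13/2 = 13/2.
Hence |(-z + 9)/(z + 5) − (1/13)| < 14|z − 8|/(13·(13/2)) = (28/169)|z − 8|, which is < ϵ once |z − 8| < (169/28)ϵ.
Take δ = min(13/2, (169/28)ϵ). Then 0 < |z − 8| < δ forces both bounds, so |(-z + 9)/(z + 5) − (1/13)| < ϵ.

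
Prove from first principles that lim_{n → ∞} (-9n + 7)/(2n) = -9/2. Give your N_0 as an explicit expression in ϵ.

Suppose ϵ > 0. For n ≥ 1, |(-9n + 7)/(2n) + 9/2| = |14|/(2(2n)) = 14/(2(2n)).
Since 2n ≥ 2n for n ≥ 1, this is ≤ 14/(2·2n) = (7/2)/n.
So |(-9n + 7)/(2n) + 9/2| < ϵ whenever n > (7/2)/ϵ.
Take N_0 = (7/2)/ϵ. If n > N_0 then |(-9n + 7)/(2n) + 9/2| ≤ (7/2)/n < ϵ.

N_0 = (7/2)/ϵ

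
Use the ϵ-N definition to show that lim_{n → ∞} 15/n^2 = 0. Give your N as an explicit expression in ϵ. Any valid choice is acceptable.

N = (15/ϵ)^{1/2}

Let ϵ > 0. For n ≥ 1, |15/n^2 − 0| = 15/n^2.
15/n^2 < ϵ ⇔ n^2 > 15/ϵ ⇔ n > (15/ϵ)^{1/2}.
Take N = (15/ϵ)^{1/2}. Then n > N implies 15/n^2 < ϵ.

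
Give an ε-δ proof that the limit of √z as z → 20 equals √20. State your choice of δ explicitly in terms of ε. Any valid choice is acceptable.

δ = min(20, √20·ε)

Suppose ε > 0. We want δ > 0 such that 0 < |z − 20| < δ implies |√z − √20| < ε.
Rationalise: √z − √20 = (z − 20)/(√z + √20), so |√z − √20| = |z − 20|/(√z + √20).
Restrict δ ≤ 20 so that |z − 20| < 20 forces z > 0, and then √z + √20 > √20.
Hence |√z − √20| < |z − 20|/√20, which is < ε once |z − 20| < √20·ε.
Take δ = min(20, √20·ε). If 0 < |z − 20| < δ then z > 0 and |√z − √20| < |z − 20|/√20 < ε.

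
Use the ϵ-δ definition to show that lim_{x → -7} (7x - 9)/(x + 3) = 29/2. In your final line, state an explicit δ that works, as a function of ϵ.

Suppose ϵ > 0. We want δ > 0 with 0 < |x + 7| < δ ⇒ |(7x - 9)/(x + 3) − (29/2)| < ϵ.
Combining over a common denominator, (7x - 9)/(x + 3) − (29/2) = [(7x - 9)·(-4) − (-58)·(x + 3)] / [(-4)·(x + 3)] = 30(x + 7) / ((-4)(x + 3)).
So |(7x - 9)/(x + 3) − (29/2)| = 30|x + 7| / (4·|x + 3|).
Restrict δ ≤ 2. Then |x + 7| < 2 gives |x + 3| = |(x + 7) + (-4)| ≥ 4 − 2 = 2.
Hence |(7x - 9)/(x + 3) − (29/2)| < 30|x + 7|/(4·2) = (15/4)|x + 7|, which is < ϵ once |x + 7| < (4/15)ϵ.
Take δ = min(2, (4/15)ϵ). Then 0 < |x + 7| < δ forces both bounds, so |(7x - 9)/(x + 3) − (29/2)| < ϵ.

δ = min(2, (4/15)ϵ)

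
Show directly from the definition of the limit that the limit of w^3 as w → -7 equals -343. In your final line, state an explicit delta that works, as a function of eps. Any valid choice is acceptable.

Fix eps > 0. We seek delta > 0 with 0 < |w + 7| < delta ⇒ |w^3 + 343| < eps.
Factor: w^3 + 343 = (w + 7)(w^2 - 7w + 49), so |w^3 + 343| = |w + 7|·|w^2 - 7w + 49|.
Restrict delta ≤ 1. Then |w + 7| < 1 gives |w| < 8, so by the triangle inequality |w^2 - 7w + 49| ≤ 8^2 + 7·8 + 49 = 169.
Hence |w^3 + 343| ≤ 169|w + 7|, which is < eps once |w + 7| < eps/169.
Take delta = min(1, eps/169). If 0 < |w + 7| < delta then both bounds hold and |w^3 + 343| ≤ 169|w + 7| < 169·(eps/169) = eps.

delta = min(1, eps/169)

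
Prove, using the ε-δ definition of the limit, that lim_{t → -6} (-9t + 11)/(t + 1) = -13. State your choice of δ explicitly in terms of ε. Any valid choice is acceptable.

δ = min(5/2, (5/8)ε)

Suppose ε > 0. We want δ > 0 with 0 < |t + 6| < δ ⇒ |(-9t + 11)/(t + 1) + 13| < ε.
Combining over a common denominator, (-9t + 11)/(t + 1) + 13 = [(-9t + 11)·(-5) − 65·(t + 1)] / [(-5)·(t + 1)] = -20(t + 6) / ((-5)(t + 1)).
So |(-9t + 11)/(t + 1) + 13| = 20|t + 6| / (5·|t + 1|).
Restrict δ ≤ 5/2. Then |t + 6| < 5/2 gives |t + 1| = |(t + 6) + (-5)| ≥ 5 − 5/2 = 5/2.
Hence |(-9t + 11)/(t + 1) + 13| < 20|t + 6|/(5·(5/2)) = (8/5)|t + 6|, which is < ε once |t + 6| < (5/8)ε.
Take δ = min(5/2, (5/8)ε). Then 0 < |t + 6| < δ forces both bounds, so |(-9t + 11)/(t + 1) + 13| < ε.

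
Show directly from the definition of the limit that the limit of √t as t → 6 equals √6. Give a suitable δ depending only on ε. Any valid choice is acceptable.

δ = min(6, √6·ε)

Fix ε > 0. We want δ > 0 such that 0 < |t − 6| < δ implies |√t − √6| < ε.
Multiplying by the conjugate, |√t − √6| = |t − 6|/(√t + √6).
Restrict δ ≤ 6 so that |t − 6| < 6 forces t > 0, and then √t + √6 > √6.
Hence |√t − √6| < |t − 6|/√6, which is < ε once |t − 6| < √6·ε.
Take δ = min(6, √6·ε). If 0 < |t − 6| < δ then t > 0 and |√t − √6| < |t − 6|/√6 < ε.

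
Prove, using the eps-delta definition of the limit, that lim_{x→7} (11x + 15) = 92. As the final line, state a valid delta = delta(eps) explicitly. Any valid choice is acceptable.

delta = eps/11

Let eps > 0 be given. We need delta > 0 so that 0 < |x − 7| < delta implies |(11x + 15) − 92| < eps.
|(11x + 15) − 92| = |11x - 77| = 11|x − 7|.
So 11|x − 7| < eps exactly when |x − 7| < eps/11.
Take delta = eps/11. If 0 < |x − 7| < delta then |(11x + 15) − 92| = 11|x − 7| < 11·(eps/11) = eps.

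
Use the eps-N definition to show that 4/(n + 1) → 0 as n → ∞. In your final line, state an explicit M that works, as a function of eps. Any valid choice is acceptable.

M = 4/eps

Let eps > 0 be given. For n ≥ 1, |4/(n + 1) − 0| = 4/(n + 1) ≤ 4/n.
We need 4/n < eps, i.e. n > 4/eps.
Take M = 4/eps. If n > M then |4/(n + 1)| ≤ 4/n < eps.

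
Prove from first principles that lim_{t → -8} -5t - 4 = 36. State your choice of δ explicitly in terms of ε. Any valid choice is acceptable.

Let ε > 0 be given. We need δ > 0 so that 0 < |t + 8| < δ implies |(-5t - 4) − 36| < ε.
Since (-5t - 4) − 36 = -5(t + 8), we have |(-5t - 4) − 36| = 5|t + 8|.
Thus it suffices that |t + 8| < ε/5.
Choosing δ = ε/5 gives |(-5t - 4) − 36| = 5|t + 8| < ε whenever |t + 8| < δ.

δ = ε/5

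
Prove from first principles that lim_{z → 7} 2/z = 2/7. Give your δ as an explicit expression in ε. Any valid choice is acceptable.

Suppose ε > 0. We seek δ > 0 such that 0 < |z − 7| < δ implies |2/z − (2/7)| < ε.
|2/z − (2/7)| = 2·|7 − z|/(7·|z|) = 2|z − 7|/(7|z|).
Restrict δ ≤ 7/2. Then |z − 7| < 7/2 gives |z| > 7/2, so 7|z| > 49/2.
Then |2/z − (2/7)| < 2|z − 7|/(49/2), which is < ε when |z − 7| < (49/4)ε.
Take δ = min(7/2, (49/4)ε). Then 0 < |z − 7| < δ gives both |z − 7| < 7/2 and |z − 7| < (49/4)ε, so |2/z − (2/7)| < ε.

δ = min(7/2, (49/4)ε)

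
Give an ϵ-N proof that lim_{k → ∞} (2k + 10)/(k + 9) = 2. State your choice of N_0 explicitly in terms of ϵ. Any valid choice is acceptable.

N_0 = 8/ϵ

Fix ϵ > 0. For k ≥ 1, |(2k + 10)/(k + 9) − 2| = |-8|/((k + 9)) = 8/((k + 9)).
Since k + 9 ≥ k for k ≥ 1, this is ≤ 8/(k) = 8/k.
So |(2k + 10)/(k + 9) − 2| < ϵ whenever k > 8/ϵ.
Take N_0 = 8/ϵ. If k > N_0 then |(2k + 10)/(k + 9) − 2| ≤ 8/k < ϵ.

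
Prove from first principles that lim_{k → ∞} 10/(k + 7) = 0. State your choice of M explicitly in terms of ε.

M = 10/ε

Suppose ε > 0. For k ≥ 1, |10/(k + 7) − 0| = 10/(k + 7) ≤ 10/k.
We need 10/k < ε, i.e. k > 10/ε.
Take M = 10/ε. If k > M then |10/(k + 7)| ≤ 10/k < ε.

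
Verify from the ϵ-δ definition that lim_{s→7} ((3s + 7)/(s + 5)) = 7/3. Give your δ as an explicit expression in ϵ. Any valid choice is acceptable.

δ = min(6, 9ϵ)

Let ϵ > 0. We want δ > 0 with 0 < |s − 7| < δ ⇒ |(3s + 7)/(s + 5) − (7/3)| < ϵ.
Combining over a common denominator, (3s + 7)/(s + 5) − (7/3) = [(3s + 7)·12 − 28·(s + 5)] / [12·(s + 5)] = 8(s − 7) / (12(s + 5)).
So |(3s + 7)/(s + 5) − (7/3)| = 8|s − 7| / (12·|s + 5|).
Restrict δ ≤ 6. Then |s − 7| < 6 gives |s + 5| = |(s − 7) + 12| ≥ 12 − 6 = 6.
Hence |(3s + 7)/(s + 5) − (7/3)| < 8|s − 7|/(12·6) = (1/9)|s − 7|, which is < ϵ once |s − 7| < 9ϵ.
Take δ = min(6, 9ϵ). Then 0 < |s − 7| < δ forces both bounds, so |(3s + 7)/(s + 5) − (7/3)| < ϵ.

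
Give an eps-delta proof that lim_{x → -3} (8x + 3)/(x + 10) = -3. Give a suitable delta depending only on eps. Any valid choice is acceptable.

delta = min(7/2, (7/22)eps)

Let eps > 0. We want delta > 0 with 0 < |x + 3| < delta ⇒ |(8x + 3)/(x + 10) + 3| < eps.
Combining over a common denominator, (8x + 3)/(x + 10) + 3 = [(8x + 3)·7 − (-21)·(x + 10)] / [7·(x + 10)] = 77(x + 3) / (7(x + 10)).
So |(8x + 3)/(x + 10) + 3| = 77|x + 3| / (7·|x + 10|).
Restrict delta ≤ 7/2. Then |x + 3| < 7/2 gives |x + 10| = |(x + 3) + 7| ≥ 7 − 7/2 = 7/2.
Hence |(8x + 3)/(x + 10) + 3| < 77|x + 3|/(7·(7/2)) = (22/7)|x + 3|, which is < eps once |x + 3| < (7/22)eps.
Take delta = min(7/2, (7/22)eps). Then 0 < |x + 3| < delta forces both bounds, so |(8x + 3)/(x + 10) + 3| < eps.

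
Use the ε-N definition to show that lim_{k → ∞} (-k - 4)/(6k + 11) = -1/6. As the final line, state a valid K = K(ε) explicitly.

Suppose ε > 0. For k ≥ 1, |(-k - 4)/(6k + 11) + 1/6| = |-13|/(6(6k + 11)) = 13/(6(6k + 11)).
Since 6k + 11 ≥ 6k for k ≥ 1, this is ≤ 13/(6·6k) = (13/36)/k.
So |(-k - 4)/(6k + 11) + 1/6| < ε whenever k > (13/36)/ε.
Take K = (13/36)/ε. If k > K then |(-k - 4)/(6k + 11) + 1/6| ≤ (13/36)/k < ε.

K = (13/36)/ε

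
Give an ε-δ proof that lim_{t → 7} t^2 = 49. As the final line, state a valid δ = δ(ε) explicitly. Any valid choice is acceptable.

δ = min(1, ε/15)

Suppose ε > 0. We seek δ > 0 with 0 < |t − 7| < δ ⇒ |t^2 − 49| < ε.
Factor: t^2 − 49 = (t − 7)(t + 7), so |t^2 − 49| = |t − 7|·|t + 7|.
Impose δ ≤ 1 so that |t| < 8; then |t + 7| ≤ 15.
Hence |t^2 − 49| ≤ 15|t − 7|, which is < ε once |t − 7| < ε/15.
Take δ = min(1, ε/15). If 0 < |t − 7| < δ then both bounds hold and |t^2 − 49| ≤ 15|t − 7| < 15·(ε/15) = ε.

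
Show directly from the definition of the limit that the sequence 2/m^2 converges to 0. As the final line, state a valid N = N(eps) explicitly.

Let eps > 0 be given. For m ≥ 1, |2/m^2 − 0| = 2/m^2.
2/m^2 < eps ⇔ m^2 > 2/eps ⇔ m > (2/eps)^{1/2}.
Take N = (2/eps)^{1/2}. Then m > N implies 2/m^2 < eps.

N = (2/eps)^{1/2}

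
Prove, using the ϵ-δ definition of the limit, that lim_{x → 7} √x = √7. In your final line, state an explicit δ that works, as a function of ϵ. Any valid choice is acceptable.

Suppose ϵ > 0. We want δ > 0 such that 0 < |x − 7| < δ implies |√x − √7| < ϵ.
Multiplying by the conjugate, |√x − √7| = |x − 7|/(√x + √7).
Restrict δ ≤ 7 so that |x − 7| < 7 forces x > 0, and then √x + √7 > √7.
Hence |√x − √7| < |x − 7|/√7, which is < ϵ once |x − 7| < √7·ϵ.
Take δ = min(7, √7·ϵ). If 0 < |x − 7| < δ then x > 0 and |√x − √7| < |x − 7|/√7 < ϵ.

δ = min(7, √7·ϵ)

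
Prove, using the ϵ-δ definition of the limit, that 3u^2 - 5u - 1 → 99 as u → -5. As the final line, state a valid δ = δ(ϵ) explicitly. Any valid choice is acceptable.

Fix ϵ > 0. We want δ > 0 such that 0 < |u + 5| < δ implies |(3u^2 - 5u - 1) − 99| < ϵ.
(3u^2 - 5u - 1) − 99 = 3u^2 - 5u - 100 = (u + 5)(3u - 20).
So |(3u^2 - 5u - 1) − 99| = |u + 5|·|3u - 20|.
Assume first that |u + 5| < 1, so |u| < 6. Then |3u - 20| ≤ 3·6 + 20 = 38.
Hence |(3u^2 - 5u - 1) − 99| ≤ 38|u + 5| < ϵ provided |u + 5| < ϵ/38.
Take δ = min(1, ϵ/38). Then 0 < |u + 5| < δ gives both |u + 5| < 1 and |u + 5| < ϵ/38, so |(3u^2 - 5u - 1) − 99| < ϵ.

δ = min(1, ϵ/38)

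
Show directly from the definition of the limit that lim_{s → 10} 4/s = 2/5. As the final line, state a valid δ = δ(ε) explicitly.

Let ε > 0. We seek δ > 0 such that 0 < |s − 10| < δ implies |4/s − (2/5)| < ε.
|4/s − (2/5)| = 4·|10 − s|/(10·|s|) = 4|s − 10|/(10|s|).
Require δ ≤ 5 so that |s| > 10 − 5 = 5, hence 10|s| > 50.
Then |4/s − (2/5)| < 4|s − 10|/50, which is < ε when |s − 10| < (25/2)ε.
Take δ = min(5, (25/2)ε). Then 0 < |s − 10| < δ gives both |s − 10| < 5 and |s − 10| < (25/2)ε, so |4/s − (2/5)| < ε.

δ = min(5, (25/2)ε)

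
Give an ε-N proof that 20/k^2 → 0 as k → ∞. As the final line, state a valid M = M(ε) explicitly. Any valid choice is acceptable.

M = (20/ε)^{1/2}

Fix ε > 0. For k ≥ 1, |20/k^2 − 0| = 20/k^2.
20/k^2 < ε ⇔ k^2 > 20/ε ⇔ k > (20/ε)^{1/2}.
Take M = (20/ε)^{1/2}. Then k > M implies 20/k^2 < ε.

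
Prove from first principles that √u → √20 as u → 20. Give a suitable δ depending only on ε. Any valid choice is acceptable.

Let ε > 0. We want δ > 0 such that 0 < |u − 20| < δ implies |√u − √20| < ε.
Multiplying by the conjugate, |√u − √20| = |u − 20|/(√u + √20).
Restrict δ ≤ 20 so that |u − 20| < 20 forces u > 0, and then √u + √20 > √20.
Hence |√u − √20| < |u − 20|/√20, which is < ε once |u − 20| < √20·ε.
Take δ = min(20, √20·ε). If 0 < |u − 20| < δ then u > 0 and |√u − √20| < |u − 20|/√20 < ε.

δ = min(20, √20·ε)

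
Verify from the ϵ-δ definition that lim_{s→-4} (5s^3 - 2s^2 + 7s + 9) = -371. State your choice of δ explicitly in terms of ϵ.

Suppose ϵ > 0. We want δ > 0 such that 0 < |s + 4| < δ implies |(5s^3 - 2s^2 + 7s + 9) + 371| < ϵ.
(5s^3 - 2s^2 + 7s + 9) + 371 = 5s^3 - 2s^2 + 7s + 380 = (s + 4)(5s^2 - 22s + 95).
So |(5s^3 - 2s^2 + 7s + 9) + 371| = |s + 4|·|5s^2 - 22s + 95|.
Require δ ≤ 1. Then |s + 4| < 1 gives |s| < 5, and by the triangle inequality |5s^2 - 22s + 95| ≤ 5·5^2 + 22·5 + 95 = 330.
Hence |(5s^3 - 2s^2 + 7s + 9) + 371| ≤ 330|s + 4| < ϵ provided |s + 4| < ϵ/330.
Take δ = min(1, ϵ/330). Then 0 < |s + 4| < δ gives both |s + 4| < 1 and |s + 4| < ϵ/330, so |(5s^3 - 2s^2 + 7s + 9) + 371| < ϵ.

δ = min(1, ϵ/330)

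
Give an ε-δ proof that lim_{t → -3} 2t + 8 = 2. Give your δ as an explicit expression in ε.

δ = ε/2

Fix ε > 0. We need δ > 0 so that 0 < |t + 3| < δ implies |(2t + 8) − 2| < ε.
|(2t + 8) − 2| = |2t + 6| = 2|t + 3|.
Thus it suffices that |t + 3| < ε/2.
Choosing δ = ε/2 gives |(2t + 8) − 2| = 2|t + 3| < ε whenever |t + 3| < δ.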